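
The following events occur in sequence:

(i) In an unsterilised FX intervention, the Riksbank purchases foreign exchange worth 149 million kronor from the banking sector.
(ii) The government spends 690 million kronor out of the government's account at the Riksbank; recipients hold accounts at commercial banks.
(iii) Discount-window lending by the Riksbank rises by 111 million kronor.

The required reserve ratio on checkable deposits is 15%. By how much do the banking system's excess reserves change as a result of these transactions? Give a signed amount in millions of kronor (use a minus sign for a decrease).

FX purchase 149 million kronor: reserves +149M, deposits 0.
Government spending 690 million kronor: reserves +690M, deposits +690M.
Discount-window loan 111 million kronor: reserves +111M, deposits 0.
Totals: Δreserves = +950M, Δdeposits = +690M.
Δrequired reserves = 15% × +690M = +103.5M.
Δexcess reserves = Δreserves − Δrequired = +950M − (+103.5M) = +846.5 million.

+846.5 million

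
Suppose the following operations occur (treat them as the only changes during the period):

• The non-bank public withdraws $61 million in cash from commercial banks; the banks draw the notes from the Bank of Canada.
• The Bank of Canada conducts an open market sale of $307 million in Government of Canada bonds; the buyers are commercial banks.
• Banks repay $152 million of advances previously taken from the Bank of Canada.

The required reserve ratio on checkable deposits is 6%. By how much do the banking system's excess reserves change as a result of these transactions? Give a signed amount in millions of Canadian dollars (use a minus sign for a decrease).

Currency withdrawal $61 million: reserves −$61M, deposits −$61M.
OMO sale (to banks) $307 million: reserves −$307M, deposits 0.
Discount-window repayment $152 million: reserves −$152M, deposits 0.
Totals: Δreserves = −$520M, Δdeposits = −$61M.
Δrequired reserves = 6% × −$61M = −$3.66M.
Δexcess reserves = Δreserves − Δrequired = −$520M − (−$3.66M) = -$516.34 million.

-$516.34 million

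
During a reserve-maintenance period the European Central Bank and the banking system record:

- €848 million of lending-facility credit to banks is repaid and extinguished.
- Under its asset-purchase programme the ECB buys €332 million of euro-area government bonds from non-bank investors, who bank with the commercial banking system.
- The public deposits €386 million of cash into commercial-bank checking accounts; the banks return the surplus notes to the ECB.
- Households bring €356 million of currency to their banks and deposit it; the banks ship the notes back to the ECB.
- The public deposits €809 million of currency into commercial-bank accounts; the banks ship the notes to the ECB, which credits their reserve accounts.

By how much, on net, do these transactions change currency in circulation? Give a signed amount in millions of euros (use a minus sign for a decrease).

Discount-window repayment €848 million: no currency enters or leaves circulation → 0.
Asset purchase (from non-banks) €332 million: no currency enters or leaves circulation → 0.
Currency deposit €386 million: notes return to the central bank → −€386M.
Currency deposit €356 million: notes return to the central bank → −€356M.
Currency deposit €809 million: notes return to the central bank → −€809M.
Net: 0 + 0 − 386 − 356 − 809 = -€1551 million.

-€1551 million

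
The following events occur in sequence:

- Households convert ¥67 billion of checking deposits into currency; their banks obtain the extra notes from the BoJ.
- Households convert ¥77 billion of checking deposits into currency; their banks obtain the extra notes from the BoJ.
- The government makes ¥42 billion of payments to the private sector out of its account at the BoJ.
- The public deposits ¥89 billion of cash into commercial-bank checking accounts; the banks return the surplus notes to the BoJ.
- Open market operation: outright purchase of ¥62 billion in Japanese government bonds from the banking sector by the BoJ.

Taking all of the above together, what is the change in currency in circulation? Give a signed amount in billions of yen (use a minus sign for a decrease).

Currency withdrawal ¥67 billion: notes leave the central bank → +¥67B.
Currency withdrawal ¥77 billion: notes leave the central bank → +¥77B.
Government spending ¥42 billion: no currency enters or leaves circulation → 0.
Currency deposit ¥89 billion: notes return to the central bank → −¥89B.
OMO purchase (from banks) ¥62 billion: no currency enters or leaves circulation → 0.
Net: 67 + 77 + 0 − 89 + 0 = +¥55 billion.

+¥55 billion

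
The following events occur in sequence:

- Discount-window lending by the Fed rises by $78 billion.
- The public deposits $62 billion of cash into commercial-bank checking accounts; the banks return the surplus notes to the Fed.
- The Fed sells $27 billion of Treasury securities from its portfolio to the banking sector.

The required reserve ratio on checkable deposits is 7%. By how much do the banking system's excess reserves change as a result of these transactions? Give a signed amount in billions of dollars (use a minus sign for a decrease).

Discount-window loan $78 billion: reserves +$78B, deposits 0.
Currency deposit $62 billion: reserves +$62B, deposits +$62B.
OMO sale (to banks) $27 billion: reserves −$27B, deposits 0.
Totals: Δreserves = +$113B, Δdeposits = +$62B.
Δrequired reserves = 7% × +$62B = +$4.34B.
Δexcess reserves = Δreserves − Δrequired = +$113B − (+$4.34B) = +$108.66 billion.

+$108.66 billion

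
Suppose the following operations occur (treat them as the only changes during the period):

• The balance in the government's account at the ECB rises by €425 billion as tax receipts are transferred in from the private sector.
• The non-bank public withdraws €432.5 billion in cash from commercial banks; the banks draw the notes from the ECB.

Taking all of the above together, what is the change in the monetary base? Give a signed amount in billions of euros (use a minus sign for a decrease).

ECB balance sheet:
  Assets:      no change
  Liabilities: Bank reserves −€857.5B, Currency in circulation +€432.5B, Government deposits +€425B
Monetary base = currency + reserves: +€432.5B + (−€857.5B) = -€425 billion.

-€425 billion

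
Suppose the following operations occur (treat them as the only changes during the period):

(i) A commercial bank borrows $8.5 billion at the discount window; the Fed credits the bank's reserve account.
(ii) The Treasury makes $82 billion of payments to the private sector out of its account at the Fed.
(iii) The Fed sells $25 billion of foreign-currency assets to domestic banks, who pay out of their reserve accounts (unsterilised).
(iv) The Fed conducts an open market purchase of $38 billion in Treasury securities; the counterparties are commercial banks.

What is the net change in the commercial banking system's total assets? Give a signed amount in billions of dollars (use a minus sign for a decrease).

Discount-window loan $8.5 billion: bank balance sheets expand → +$8.5B.
Government spending $82 billion: bank balance sheets expand → +$82B.
FX sale $25 billion: just an asset swap on bank balance sheets → 0.
OMO purchase (from banks) $38 billion: just an asset swap on bank balance sheets → 0.
Net: 8.5 + 82 + 0 + 0 = +$90.5 billion.

+$90.5 billion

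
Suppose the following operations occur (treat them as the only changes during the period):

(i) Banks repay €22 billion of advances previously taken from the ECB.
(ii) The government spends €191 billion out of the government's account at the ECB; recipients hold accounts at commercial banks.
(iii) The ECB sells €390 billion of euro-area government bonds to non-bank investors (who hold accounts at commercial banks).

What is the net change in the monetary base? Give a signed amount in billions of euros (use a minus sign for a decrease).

Discount-window repayment €22 billion: ECB balance sheet contracts → −€22B.
Government spending €191 billion: a non-base liability converts back to reserves → +€191B.
Asset sale (to non-banks) €390 billion: ECB balance sheet contracts → −€390B.
Net: −22 + 191 − 390 = -€221 billion.

-€221 billion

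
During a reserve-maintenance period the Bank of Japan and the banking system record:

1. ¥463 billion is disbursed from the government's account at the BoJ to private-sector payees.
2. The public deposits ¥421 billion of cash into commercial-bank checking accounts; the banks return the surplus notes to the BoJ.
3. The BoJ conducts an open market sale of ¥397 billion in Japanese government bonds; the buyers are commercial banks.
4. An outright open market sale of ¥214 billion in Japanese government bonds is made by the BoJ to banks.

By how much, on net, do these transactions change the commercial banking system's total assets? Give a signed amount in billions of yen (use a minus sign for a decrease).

+¥884 billion

Government spending ¥463 billion: bank balance sheets expand → +¥463B.
Currency deposit ¥421 billion: bank balance sheets expand → +¥421B.
OMO sale (to banks) ¥397 billion: just an asset swap on bank balance sheets → 0.
OMO sale (to banks) ¥214 billion: just an asset swap on bank balance sheets → 0.
Net: 463 + 421 + 0 + 0 = +¥884 billion.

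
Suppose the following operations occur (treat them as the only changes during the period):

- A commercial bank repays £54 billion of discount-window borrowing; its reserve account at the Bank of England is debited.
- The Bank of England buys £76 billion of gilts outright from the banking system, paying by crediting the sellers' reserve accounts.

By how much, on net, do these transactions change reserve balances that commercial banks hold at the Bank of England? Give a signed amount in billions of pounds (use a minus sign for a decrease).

Bank of England balance sheet:
  Assets:      Securities +£76B, Loans to banks −£54B
  Liabilities: Bank reserves +£22B
Commercial banking system:
  Assets:      Reserves at CB +£22B, Securities −£76B
  Liabilities: Borrowings from CB −£54B
So the change in reserve balances that commercial banks hold at the Bank of England is +£22 billion.

+£22 billion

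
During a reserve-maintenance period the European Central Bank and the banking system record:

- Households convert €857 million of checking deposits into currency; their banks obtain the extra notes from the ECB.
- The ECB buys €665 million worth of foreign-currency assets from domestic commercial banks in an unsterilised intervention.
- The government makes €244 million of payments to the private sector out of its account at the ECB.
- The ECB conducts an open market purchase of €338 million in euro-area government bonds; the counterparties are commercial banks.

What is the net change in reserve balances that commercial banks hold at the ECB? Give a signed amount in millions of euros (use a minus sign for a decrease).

ECB balance sheet:
  Assets:      Securities +€338M, Foreign assets +€665M
  Liabilities: Bank reserves +€390M, Currency in circulation +€857M, Government deposits −€244M
Commercial banking system:
  Assets:      Reserves at CB +€390M, Securities −€338M, Foreign assets −€665M
  Liabilities: Checkable deposits −€613M
So the change in reserve balances that commercial banks hold at the ECB is +€390 million.

+€390 million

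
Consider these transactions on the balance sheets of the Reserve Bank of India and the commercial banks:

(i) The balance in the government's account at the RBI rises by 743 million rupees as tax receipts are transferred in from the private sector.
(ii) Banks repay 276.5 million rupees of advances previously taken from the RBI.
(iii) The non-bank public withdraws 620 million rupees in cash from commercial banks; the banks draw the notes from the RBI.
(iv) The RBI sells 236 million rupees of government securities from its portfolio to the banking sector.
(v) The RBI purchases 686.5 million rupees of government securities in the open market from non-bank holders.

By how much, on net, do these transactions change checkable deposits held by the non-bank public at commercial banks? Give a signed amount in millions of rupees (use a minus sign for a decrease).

-676.5 million

Government account inflow 743 million rupees: non-bank counterparties' bank balances fall → −743M.
Discount-window repayment 276.5 million rupees: the counterparty is a bank, so public deposits are unchanged → 0.
Currency withdrawal 620 million rupees: non-bank counterparties' bank balances fall → −620M.
OMO sale (to banks) 236 million rupees: the counterparty is a bank, so public deposits are unchanged → 0.
Asset purchase (from non-banks) 686.5 million rupees: non-bank counterparties' bank balances rise → +686.5M.
Net: −743 + 0 − 620 + 0 + 686.5 = -676.5 million.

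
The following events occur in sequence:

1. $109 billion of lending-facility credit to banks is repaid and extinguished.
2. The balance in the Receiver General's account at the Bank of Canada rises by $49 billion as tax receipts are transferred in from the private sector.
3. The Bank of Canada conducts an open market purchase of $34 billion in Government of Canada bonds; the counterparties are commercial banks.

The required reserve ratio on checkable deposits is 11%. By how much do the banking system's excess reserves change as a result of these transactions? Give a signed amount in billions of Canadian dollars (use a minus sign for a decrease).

-$118.61 billion

Discount-window repayment $109 billion: reserves −$109B, deposits 0.
Government account inflow $49 billion: reserves −$49B, deposits −$49B.
OMO purchase (from banks) $34 billion: reserves +$34B, deposits 0.
Totals: Δreserves = −$124B, Δdeposits = −$49B.
Δrequired reserves = 11% × −$49B = −$5.39B.
Δexcess reserves = Δreserves − Δrequired = −$124B − (−$5.39B) = -$118.61 billion.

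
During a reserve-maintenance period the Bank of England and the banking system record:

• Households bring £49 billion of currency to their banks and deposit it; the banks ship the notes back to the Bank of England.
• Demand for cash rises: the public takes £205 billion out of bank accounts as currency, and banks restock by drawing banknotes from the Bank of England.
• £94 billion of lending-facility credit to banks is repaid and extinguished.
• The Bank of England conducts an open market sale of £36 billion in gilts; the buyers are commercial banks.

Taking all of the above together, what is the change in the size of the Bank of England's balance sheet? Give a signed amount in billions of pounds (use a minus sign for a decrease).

-£130 billion

Bank of England balance sheet:
  Assets:      Securities −£36B, Loans to banks −£94B
  Liabilities: Bank reserves −£286B, Currency in circulation +£156B
Commercial banking system:
  Assets:      Reserves at CB −£286B, Securities +£36B
  Liabilities: Checkable deposits −£156B, Borrowings from CB −£94B
Change in total Bank of England assets = -£130 billion.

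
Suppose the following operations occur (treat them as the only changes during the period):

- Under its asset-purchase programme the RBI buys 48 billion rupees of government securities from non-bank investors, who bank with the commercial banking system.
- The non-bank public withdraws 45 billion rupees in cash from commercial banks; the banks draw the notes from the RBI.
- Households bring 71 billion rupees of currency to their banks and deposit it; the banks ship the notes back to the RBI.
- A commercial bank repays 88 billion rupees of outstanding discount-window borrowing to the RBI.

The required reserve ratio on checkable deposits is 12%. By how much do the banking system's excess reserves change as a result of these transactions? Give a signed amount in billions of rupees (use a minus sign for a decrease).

Asset purchase (from non-banks) 48 billion rupees: reserves +48B, deposits +48B.
Currency withdrawal 45 billion rupees: reserves −45B, deposits −45B.
Currency deposit 71 billion rupees: reserves +71B, deposits +71B.
Discount-window repayment 88 billion rupees: reserves −88B, deposits 0.
Totals: Δreserves = −14B, Δdeposits = +74B.
Δrequired reserves = 12% × +74B = +8.88B.
Δexcess reserves = Δreserves − Δrequired = −14B − (+8.88B) = -22.88 billion.

-22.88 billion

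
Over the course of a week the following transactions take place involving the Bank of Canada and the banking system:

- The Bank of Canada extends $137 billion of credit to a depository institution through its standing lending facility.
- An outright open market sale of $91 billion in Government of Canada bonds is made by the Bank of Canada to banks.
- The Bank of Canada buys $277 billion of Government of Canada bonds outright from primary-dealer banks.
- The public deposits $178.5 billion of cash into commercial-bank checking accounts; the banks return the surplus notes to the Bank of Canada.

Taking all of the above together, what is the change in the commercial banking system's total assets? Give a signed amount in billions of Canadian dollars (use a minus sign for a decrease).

+$315.5 billion

Discount-window loan $137 billion: bank balance sheets expand → +$137B.
OMO sale (to banks) $91 billion: just an asset swap on bank balance sheets → 0.
OMO purchase (from banks) $277 billion: just an asset swap on bank balance sheets → 0.
Currency deposit $178.5 billion: bank balance sheets expand → +$178.5B.
Net: 137 + 0 + 0 + 178.5 = +$315.5 billion.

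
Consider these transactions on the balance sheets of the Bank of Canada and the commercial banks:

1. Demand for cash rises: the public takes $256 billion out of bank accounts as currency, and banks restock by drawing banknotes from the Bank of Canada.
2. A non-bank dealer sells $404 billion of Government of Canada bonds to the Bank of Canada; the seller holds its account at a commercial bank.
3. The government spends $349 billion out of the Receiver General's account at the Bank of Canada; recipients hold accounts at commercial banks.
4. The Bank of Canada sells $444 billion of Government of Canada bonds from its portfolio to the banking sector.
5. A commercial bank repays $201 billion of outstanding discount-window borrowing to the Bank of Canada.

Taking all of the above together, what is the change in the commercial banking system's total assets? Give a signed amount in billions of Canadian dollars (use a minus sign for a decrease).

+$296 billion

Bank of Canada balance sheet:
  Assets:      Securities −$40B, Loans to banks −$201B
  Liabilities: Bank reserves −$148B, Currency in circulation +$256B, Government deposits −$349B
Commercial banking system:
  Assets:      Reserves at CB −$148B, Securities +$444B
  Liabilities: Checkable deposits +$497B, Borrowings from CB −$201B
Change in total bank assets = +$296 billion.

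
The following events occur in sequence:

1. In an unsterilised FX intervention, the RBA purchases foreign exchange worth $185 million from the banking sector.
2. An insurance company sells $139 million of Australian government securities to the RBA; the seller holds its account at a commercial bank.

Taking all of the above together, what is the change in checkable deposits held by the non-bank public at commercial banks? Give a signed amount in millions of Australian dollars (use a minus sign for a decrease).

RBA balance sheet:
  Assets:      Securities +$139M, Foreign assets +$185M
  Liabilities: Bank reserves +$324M
Commercial banking system:
  Assets:      Reserves at CB +$324M, Foreign assets −$185M
  Liabilities: Checkable deposits +$139M
So the change in checkable deposits held by the non-bank public at commercial banks is +$139 million.

+$139 million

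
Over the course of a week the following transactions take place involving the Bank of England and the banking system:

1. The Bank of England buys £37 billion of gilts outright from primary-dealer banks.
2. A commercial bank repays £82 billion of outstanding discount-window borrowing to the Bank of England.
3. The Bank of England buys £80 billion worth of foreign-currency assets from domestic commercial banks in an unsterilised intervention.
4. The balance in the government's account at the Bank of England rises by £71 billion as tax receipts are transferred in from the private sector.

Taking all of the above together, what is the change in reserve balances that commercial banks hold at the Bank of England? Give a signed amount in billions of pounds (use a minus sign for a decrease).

OMO purchase (from banks) £37 billion: the Bank of England pays by crediting reserve accounts → +£37B.
Discount-window repayment £82 billion: repayment is debited from reserves → −£82B.
FX purchase £80 billion: the Bank of England pays by crediting reserve accounts → +£80B.
Government account inflow £71 billion: funds move from bank reserves into the government account → −£71B.
Net: 37 − 82 + 80 − 71 = -£36 billion.

-£36 billion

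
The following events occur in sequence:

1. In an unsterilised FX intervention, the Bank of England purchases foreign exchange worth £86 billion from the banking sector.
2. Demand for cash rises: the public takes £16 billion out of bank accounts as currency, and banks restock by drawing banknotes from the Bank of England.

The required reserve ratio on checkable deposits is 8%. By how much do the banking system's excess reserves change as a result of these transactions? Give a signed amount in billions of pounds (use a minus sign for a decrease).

FX purchase £86 billion: reserves +£86B, deposits 0.
Currency withdrawal £16 billion: reserves −£16B, deposits −£16B.
Totals: Δreserves = +£70B, Δdeposits = −£16B.
Δrequired reserves = 8% × −£16B = −£1.28B.
Δexcess reserves = Δreserves − Δrequired = +£70B − (−£1.28B) = +£71.28 billion.

+£71.28 billion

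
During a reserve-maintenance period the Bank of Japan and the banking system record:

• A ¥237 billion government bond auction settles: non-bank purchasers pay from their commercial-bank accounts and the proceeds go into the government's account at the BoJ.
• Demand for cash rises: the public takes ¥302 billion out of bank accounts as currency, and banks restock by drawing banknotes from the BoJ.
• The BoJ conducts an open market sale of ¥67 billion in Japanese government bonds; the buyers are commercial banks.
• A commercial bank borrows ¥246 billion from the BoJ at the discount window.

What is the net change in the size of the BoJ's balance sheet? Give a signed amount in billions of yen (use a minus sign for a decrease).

+¥179 billion

Government account inflow ¥237 billion: only the composition of liabilities changes → 0.
Currency withdrawal ¥302 billion: only the composition of liabilities changes → 0.
OMO sale (to banks) ¥67 billion: a BoJ asset is shed → −¥67B.
Discount-window loan ¥246 billion: a BoJ asset is acquired → +¥246B.
Net: 0 + 0 − 67 + 246 = +¥179 billion.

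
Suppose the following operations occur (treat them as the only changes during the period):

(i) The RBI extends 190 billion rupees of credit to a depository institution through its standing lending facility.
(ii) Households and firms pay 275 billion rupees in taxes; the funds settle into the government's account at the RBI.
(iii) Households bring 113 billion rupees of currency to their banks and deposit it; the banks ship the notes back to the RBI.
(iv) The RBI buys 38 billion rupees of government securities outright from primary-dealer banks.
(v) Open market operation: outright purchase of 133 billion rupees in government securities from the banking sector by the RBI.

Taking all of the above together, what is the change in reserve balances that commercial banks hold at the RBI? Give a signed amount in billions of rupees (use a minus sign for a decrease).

+199 billion

RBI balance sheet:
  Assets:      Securities +171B, Loans to banks +190B
  Liabilities: Bank reserves +199B, Currency in circulation −113B, Government deposits +275B
So the change in reserve balances that commercial banks hold at the RBI is +199 billion.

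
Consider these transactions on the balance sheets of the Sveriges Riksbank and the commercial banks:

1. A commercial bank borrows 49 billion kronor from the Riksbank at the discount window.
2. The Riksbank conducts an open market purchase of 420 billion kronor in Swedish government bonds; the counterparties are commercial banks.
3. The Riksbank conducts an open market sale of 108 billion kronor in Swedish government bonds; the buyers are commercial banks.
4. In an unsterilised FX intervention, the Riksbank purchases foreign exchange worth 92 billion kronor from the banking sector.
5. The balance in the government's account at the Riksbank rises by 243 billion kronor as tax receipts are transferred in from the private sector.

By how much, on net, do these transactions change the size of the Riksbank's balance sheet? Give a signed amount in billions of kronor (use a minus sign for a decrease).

+453 billion

Discount-window loan 49 billion kronor: a Riksbank asset is acquired → +49B.
OMO purchase (from banks) 420 billion kronor: a Riksbank asset is acquired → +420B.
OMO sale (to banks) 108 billion kronor: a Riksbank asset is shed → −108B.
FX purchase 92 billion kronor: a Riksbank asset is acquired → +92B.
Government account inflow 243 billion kronor: only the composition of liabilities changes → 0.
Net: 49 + 420 − 108 + 92 + 0 = +453 billion.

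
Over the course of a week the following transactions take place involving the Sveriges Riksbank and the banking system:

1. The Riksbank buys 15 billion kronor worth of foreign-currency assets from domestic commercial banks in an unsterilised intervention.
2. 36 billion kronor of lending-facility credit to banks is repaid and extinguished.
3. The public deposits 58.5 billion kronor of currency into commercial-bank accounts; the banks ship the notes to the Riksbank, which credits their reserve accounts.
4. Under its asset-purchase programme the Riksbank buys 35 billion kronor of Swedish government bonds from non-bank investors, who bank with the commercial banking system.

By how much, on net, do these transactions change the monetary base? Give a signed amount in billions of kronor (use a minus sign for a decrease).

+14 billion

Riksbank balance sheet:
  Assets:      Securities +35B, Loans to banks −36B, Foreign assets +15B
  Liabilities: Bank reserves +72.5B, Currency in circulation −58.5B
Commercial banking system:
  Assets:      Reserves at CB +72.5B, Foreign assets −15B
  Liabilities: Checkable deposits +93.5B, Borrowings from CB −36B
Monetary base = currency + reserves: −58.5B + (+72.5B) = +14 billion.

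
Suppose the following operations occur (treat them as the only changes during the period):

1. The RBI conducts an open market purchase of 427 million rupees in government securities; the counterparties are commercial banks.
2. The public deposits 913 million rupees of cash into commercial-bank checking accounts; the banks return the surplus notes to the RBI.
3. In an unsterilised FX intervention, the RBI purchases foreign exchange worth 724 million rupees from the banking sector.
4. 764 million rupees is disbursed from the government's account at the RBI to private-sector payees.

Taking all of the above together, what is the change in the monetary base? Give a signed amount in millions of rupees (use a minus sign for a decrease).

+1915 million

OMO purchase (from banks) 427 million rupees: RBI balance sheet expands → +427M.
Currency deposit 913 million rupees: just a shift between currency and reserves — both are base money → 0.
FX purchase 724 million rupees: RBI balance sheet expands → +724M.
Government spending 764 million rupees: a non-base liability converts back to reserves → +764M.
Net: 427 + 0 + 724 + 764 = +1915 million.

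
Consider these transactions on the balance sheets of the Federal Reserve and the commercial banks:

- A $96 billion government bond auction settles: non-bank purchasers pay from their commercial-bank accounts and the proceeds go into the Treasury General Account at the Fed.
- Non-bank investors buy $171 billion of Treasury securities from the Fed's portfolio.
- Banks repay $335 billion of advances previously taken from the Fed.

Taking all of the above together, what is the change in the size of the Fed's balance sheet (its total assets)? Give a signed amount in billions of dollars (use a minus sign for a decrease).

-$506 billion

Government account inflow $96 billion: only the composition of liabilities changes → 0.
Asset sale (to non-banks) $171 billion: a Fed asset is shed → −$171B.
Discount-window repayment $335 billion: a Fed asset is shed → −$335B.
Net: 0 − 171 − 335 = -$506 billion.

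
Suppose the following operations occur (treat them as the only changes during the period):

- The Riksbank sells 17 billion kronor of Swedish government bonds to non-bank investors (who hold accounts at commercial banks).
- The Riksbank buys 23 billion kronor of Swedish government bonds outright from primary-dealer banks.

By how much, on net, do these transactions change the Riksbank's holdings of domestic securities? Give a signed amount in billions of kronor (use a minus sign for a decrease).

Riksbank balance sheet:
  Assets:      Securities +6B
  Liabilities: Bank reserves +6B
Commercial banking system:
  Assets:      Reserves at CB +6B, Securities −23B
  Liabilities: Checkable deposits −17B
So the change in the Riksbank's holdings of domestic securities is +6 billion.

+6 billion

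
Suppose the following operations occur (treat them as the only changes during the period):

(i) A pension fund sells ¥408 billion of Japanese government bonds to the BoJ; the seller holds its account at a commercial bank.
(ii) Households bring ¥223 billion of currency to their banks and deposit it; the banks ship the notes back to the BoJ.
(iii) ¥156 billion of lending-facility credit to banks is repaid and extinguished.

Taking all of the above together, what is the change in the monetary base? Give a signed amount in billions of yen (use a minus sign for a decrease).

Asset purchase (from non-banks) ¥408 billion: BoJ balance sheet expands → +¥408B.
Currency deposit ¥223 billion: just a shift between currency and reserves — both are base money → 0.
Discount-window repayment ¥156 billion: BoJ balance sheet contracts → −¥156B.
Net: 408 + 0 − 156 = +¥252 billion.

+¥252 billion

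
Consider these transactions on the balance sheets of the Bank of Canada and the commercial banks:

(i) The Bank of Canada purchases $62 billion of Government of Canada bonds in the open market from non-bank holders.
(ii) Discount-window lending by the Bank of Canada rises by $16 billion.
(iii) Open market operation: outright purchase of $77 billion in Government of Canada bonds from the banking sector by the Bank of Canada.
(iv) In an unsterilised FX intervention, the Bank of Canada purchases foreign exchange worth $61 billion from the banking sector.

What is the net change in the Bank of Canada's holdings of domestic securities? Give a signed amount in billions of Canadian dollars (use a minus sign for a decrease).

+$139 billion

Bank of Canada balance sheet:
  Assets:      Securities +$139B, Loans to banks +$16B, Foreign assets +$61B
  Liabilities: Bank reserves +$216B
So the change in the Bank of Canada's holdings of domestic securities is +$139 billion.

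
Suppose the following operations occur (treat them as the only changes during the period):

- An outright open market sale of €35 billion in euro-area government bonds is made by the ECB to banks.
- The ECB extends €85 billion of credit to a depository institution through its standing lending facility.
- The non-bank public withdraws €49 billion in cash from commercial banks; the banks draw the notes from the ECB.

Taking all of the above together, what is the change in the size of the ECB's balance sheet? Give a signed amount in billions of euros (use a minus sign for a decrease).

OMO sale (to banks) €35 billion: an ECB asset is shed → −€35B.
Discount-window loan €85 billion: an ECB asset is acquired → +€85B.
Currency withdrawal €49 billion: only the composition of liabilities changes → 0.
Net: −35 + 85 + 0 = +€50 billion.

+€50 billion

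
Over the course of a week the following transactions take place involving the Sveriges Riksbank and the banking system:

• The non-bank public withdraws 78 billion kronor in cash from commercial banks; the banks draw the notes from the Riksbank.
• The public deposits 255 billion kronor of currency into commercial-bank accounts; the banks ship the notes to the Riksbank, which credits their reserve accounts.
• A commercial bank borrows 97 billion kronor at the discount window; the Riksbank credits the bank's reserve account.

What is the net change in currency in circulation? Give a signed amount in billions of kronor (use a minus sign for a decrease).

Riksbank balance sheet:
  Assets:      Loans to banks +97B
  Liabilities: Bank reserves +274B, Currency in circulation −177B
So the change in currency in circulation is -177 billion.

-177 billion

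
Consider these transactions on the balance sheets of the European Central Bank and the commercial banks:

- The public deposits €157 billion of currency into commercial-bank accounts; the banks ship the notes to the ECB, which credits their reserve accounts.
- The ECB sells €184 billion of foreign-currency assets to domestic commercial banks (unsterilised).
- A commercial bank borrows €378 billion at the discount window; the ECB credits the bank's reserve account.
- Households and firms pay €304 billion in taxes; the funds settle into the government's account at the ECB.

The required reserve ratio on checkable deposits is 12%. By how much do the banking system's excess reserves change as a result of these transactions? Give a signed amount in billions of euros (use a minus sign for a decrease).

+€64.64 billion

Currency deposit €157 billion: reserves +€157B, deposits +€157B.
FX sale €184 billion: reserves −€184B, deposits 0.
Discount-window loan €378 billion: reserves +€378B, deposits 0.
Government account inflow €304 billion: reserves −€304B, deposits −€304B.
Totals: Δreserves = +€47B, Δdeposits = −€147B.
Δrequired reserves = 12% × −€147B = −€17.64B.
Δexcess reserves = Δreserves − Δrequired = +€47B − (−€17.64B) = +€64.64 billion.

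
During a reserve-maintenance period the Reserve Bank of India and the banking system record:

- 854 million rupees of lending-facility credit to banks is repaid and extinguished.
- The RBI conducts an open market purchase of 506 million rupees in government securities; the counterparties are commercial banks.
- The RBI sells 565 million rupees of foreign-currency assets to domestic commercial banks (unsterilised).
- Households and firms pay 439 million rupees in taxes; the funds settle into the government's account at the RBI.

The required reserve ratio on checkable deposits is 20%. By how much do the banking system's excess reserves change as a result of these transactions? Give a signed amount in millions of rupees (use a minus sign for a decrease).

-1264.2 million

Discount-window repayment 854 million rupees: reserves −854M, deposits 0.
OMO purchase (from banks) 506 million rupees: reserves +506M, deposits 0.
FX sale 565 million rupees: reserves −565M, deposits 0.
Government account inflow 439 million rupees: reserves −439M, deposits −439M.
Totals: Δreserves = −1352M, Δdeposits = −439M.
Δrequired reserves = 20% × −439M = −87.8M.
Δexcess reserves = Δreserves − Δrequired = −1352M − (−87.8M) = -1264.2 million.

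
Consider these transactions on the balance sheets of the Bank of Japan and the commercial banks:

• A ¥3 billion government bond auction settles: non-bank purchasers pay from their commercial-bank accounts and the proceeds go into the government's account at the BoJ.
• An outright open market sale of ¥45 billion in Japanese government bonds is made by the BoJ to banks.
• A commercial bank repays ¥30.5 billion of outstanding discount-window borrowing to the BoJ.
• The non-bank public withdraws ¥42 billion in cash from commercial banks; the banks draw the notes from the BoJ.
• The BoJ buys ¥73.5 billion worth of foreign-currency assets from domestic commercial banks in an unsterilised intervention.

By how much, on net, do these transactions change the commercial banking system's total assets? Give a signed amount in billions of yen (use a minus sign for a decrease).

Government account inflow ¥3 billion: bank balance sheets shrink → −¥3B.
OMO sale (to banks) ¥45 billion: just an asset swap on bank balance sheets → 0.
Discount-window repayment ¥30.5 billion: bank balance sheets shrink → −¥30.5B.
Currency withdrawal ¥42 billion: bank balance sheets shrink → −¥42B.
FX purchase ¥73.5 billion: just an asset swap on bank balance sheets → 0.
Net: −3 + 0 − 30.5 − 42 + 0 = -¥75.5 billion.

-¥75.5 billion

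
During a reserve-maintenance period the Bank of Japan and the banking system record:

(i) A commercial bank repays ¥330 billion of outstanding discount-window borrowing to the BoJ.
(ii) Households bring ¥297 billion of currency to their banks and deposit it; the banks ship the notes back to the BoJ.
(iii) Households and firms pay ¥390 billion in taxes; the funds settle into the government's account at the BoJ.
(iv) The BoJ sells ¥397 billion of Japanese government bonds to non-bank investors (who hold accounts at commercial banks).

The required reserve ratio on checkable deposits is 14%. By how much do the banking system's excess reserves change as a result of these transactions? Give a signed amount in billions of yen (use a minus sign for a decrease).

Discount-window repayment ¥330 billion: reserves −¥330B, deposits 0.
Currency deposit ¥297 billion: reserves +¥297B, deposits +¥297B.
Government account inflow ¥390 billion: reserves −¥390B, deposits −¥390B.
Asset sale (to non-banks) ¥397 billion: reserves −¥397B, deposits −¥397B.
Totals: Δreserves = −¥820B, Δdeposits = −¥490B.
Δrequired reserves = 14% × −¥490B = −¥68.6B.
Δexcess reserves = Δreserves − Δrequired = −¥820B − (−¥68.6B) = -¥751.4 billion.

-¥751.4 billion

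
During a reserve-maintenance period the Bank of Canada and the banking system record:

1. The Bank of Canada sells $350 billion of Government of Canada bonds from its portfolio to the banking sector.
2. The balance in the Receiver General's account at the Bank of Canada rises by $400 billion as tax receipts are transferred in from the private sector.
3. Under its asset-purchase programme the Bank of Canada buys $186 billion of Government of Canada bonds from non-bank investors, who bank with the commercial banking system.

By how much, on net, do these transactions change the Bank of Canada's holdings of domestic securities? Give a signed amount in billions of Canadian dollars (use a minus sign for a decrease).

Bank of Canada balance sheet:
  Assets:      Securities −$164B
  Liabilities: Bank reserves −$564B, Government deposits +$400B
So the change in the Bank of Canada's holdings of domestic securities is -$164 billion.

-$164 billion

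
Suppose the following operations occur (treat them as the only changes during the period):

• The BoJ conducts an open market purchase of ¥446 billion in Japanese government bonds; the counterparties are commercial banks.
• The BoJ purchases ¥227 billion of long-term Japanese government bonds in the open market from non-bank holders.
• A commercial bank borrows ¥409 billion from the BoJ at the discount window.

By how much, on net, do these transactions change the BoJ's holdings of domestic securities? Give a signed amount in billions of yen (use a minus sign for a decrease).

+¥673 billion

BoJ balance sheet:
  Assets:      Securities +¥673B, Loans to banks +¥409B
  Liabilities: Bank reserves +¥1082B
Commercial banking system:
  Assets:      Reserves at CB +¥1082B, Securities −¥446B
  Liabilities: Checkable deposits +¥227B, Borrowings from CB +¥409B
So the change in the BoJ's holdings of domestic securities is +¥673 billion.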